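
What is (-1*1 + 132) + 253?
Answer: 384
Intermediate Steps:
(-1*1 + 132) + 253 = (-1 + 132) + 253 = 131 + 253 = 384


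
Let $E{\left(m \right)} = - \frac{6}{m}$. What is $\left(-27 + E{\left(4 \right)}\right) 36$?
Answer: $-1026$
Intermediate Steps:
$\left(-27 + E{\left(4 \right)}\right) 36 = \left(-27 - \frac{6}{4}\right) 36 = \left(-27 - \frac{3}{2}\right) 36 = \left(- \frac{57}{2}\right) 36 = -1026$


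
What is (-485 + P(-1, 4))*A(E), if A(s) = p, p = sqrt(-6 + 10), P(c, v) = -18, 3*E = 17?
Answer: -1006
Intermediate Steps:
E = 17/3 (E = (1/3)*17 = 17/3 ≈ 5.6667)
p = 2 (p = sqrt(4) = 2)
A(s) = 2
(-485 + P(-1, 4))*A(E) = (-485 - 18)*2 = -503*2 = -1006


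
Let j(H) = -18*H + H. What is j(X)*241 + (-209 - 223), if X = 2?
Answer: -8626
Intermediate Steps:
j(H) = -17*H
j(X)*241 + (-209 - 223) = -17*2*241 + (-209 - 223) = -34*241 - 432 = -8194 - 432 = -8626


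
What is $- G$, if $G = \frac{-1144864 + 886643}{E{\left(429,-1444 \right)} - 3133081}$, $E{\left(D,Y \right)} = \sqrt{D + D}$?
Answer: $- \frac{809027308901}{9816196551703} - \frac{258221 \sqrt{858}}{9816196551703} \approx -0.082418$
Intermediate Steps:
$E{\left(D,Y \right)} = \sqrt{2} \sqrt{D}$ ($E{\left(D,Y \right)} = \sqrt{2 D} = \sqrt{2} \sqrt{D}$)
$G = - \frac{258221}{-3133081 + \sqrt{858}}$ ($G = \frac{-1144864 + 886643}{\sqrt{2} \sqrt{429} - 3133081} = - \frac{258221}{\sqrt{858} - 3133081} = - \frac{258221}{-3133081 + \sqrt{858}} \approx 0.082418$)
$- G = - (\frac{809027308901}{9816196551703} + \frac{258221 \sqrt{858}}{9816196551703}) = - \frac{809027308901}{9816196551703} - \frac{258221 \sqrt{858}}{9816196551703}$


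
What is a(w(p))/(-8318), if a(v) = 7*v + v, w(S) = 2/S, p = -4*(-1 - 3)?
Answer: -1/8318 ≈ -0.00012022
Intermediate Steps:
p = 16 (p = -4*(-4) = 16)
a(v) = 8*v
a(w(p))/(-8318) = (8*(2/16))/(-8318) = (8*(2*(1/16)))*(-1/8318) = (8*(⅛))*(-1/8318) = 1*(-1/8318) = -1/8318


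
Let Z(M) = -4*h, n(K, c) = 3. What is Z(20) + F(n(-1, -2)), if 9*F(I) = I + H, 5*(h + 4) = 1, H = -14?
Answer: 629/45 ≈ 13.978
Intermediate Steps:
h = -19/5 (h = -4 + (1/5)*1 = -4 + 1/5 = -19/5 ≈ -3.8000)
Z(M) = 76/5 (Z(M) = -4*(-19/5) = 76/5)
F(I) = -14/9 + I/9 (F(I) = (I - 14)/9 = (-14 + I)/9 = -14/9 + I/9)
Z(20) + F(n(-1, -2)) = 76/5 + (-14/9 + (1/9)*3) = 76/5 + (-14/9 + 1/3) = 76/5 - 11/9 = 629/45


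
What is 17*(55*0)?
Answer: 0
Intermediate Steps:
17*(55*0) = 17*0 = 0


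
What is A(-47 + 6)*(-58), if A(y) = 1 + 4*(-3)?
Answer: 638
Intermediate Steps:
A(y) = -11 (A(y) = 1 - 12 = -11)
A(-47 + 6)*(-58) = -11*(-58) = 638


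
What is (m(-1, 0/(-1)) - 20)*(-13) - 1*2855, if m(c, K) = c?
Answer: -2582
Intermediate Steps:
(m(-1, 0/(-1)) - 20)*(-13) - 1*2855 = (-1 - 20)*(-13) - 1*2855 = -21*(-13) - 2855 = 273 - 2855 = -2582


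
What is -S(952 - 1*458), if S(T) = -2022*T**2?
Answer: 493440792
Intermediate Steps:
-S(952 - 1*458) = -(-2022)*(952 - 1*458)**2 = -(-2022)*(952 - 458)**2 = -(-2022)*494**2 = -(-2022)*244036 = -1*(-493440792) = 493440792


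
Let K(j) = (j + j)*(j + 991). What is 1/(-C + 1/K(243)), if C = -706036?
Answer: 599724/423426734065 ≈ 1.4164e-6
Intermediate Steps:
K(j) = 2*j*(991 + j) (K(j) = (2*j)*(991 + j) = 2*j*(991 + j))
1/(-C + 1/K(243)) = 1/(-1*(-706036) + 1/(2*243*(991 + 243))) = 1/(706036 + 1/(2*243*1234)) = 1/(706036 + 1/599724) = 1/(423426734065/599724) = 599724/423426734065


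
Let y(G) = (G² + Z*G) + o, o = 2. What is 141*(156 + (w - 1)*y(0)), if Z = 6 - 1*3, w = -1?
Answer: 21432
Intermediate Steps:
Z = 3 (Z = 6 - 3 = 3)
y(G) = 2 + G² + 3*G (y(G) = (G² + 3*G) + 2 = 2 + G² + 3*G)
141*(156 + (w - 1)*y(0)) = 141*(156 + (-1 - 1)*(2 + 0² + 3*0)) = 141*(156 - 2*(2 + 0 + 0)) = 141*(156 - 2*2) = 141*(156 - 4) = 141*152 = 21432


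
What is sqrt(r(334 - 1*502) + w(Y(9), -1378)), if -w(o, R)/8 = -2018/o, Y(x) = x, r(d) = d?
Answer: 2*sqrt(3658)/3 ≈ 40.321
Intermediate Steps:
w(o, R) = 16144/o (w(o, R) = -(-16144)/o = 16144/o)
sqrt(r(334 - 1*502) + w(Y(9), -1378)) = sqrt((334 - 1*502) + 16144/9) = sqrt((334 - 502) + 16144*(1/9)) = sqrt(-168 + 16144/9) = sqrt(14632/9) = 2*sqrt(3658)/3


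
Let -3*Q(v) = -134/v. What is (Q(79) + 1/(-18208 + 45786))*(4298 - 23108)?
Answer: -11585985015/1089331 ≈ -10636.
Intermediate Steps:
Q(v) = 134/(3*v) (Q(v) = -(-134)/(3*v) = 134/(3*v))
(Q(79) + 1/(-18208 + 45786))*(4298 - 23108) = ((134/3)/79 + 1/(-18208 + 45786))*(4298 - 23108) = ((134/3)*(1/79) + 1/27578)*(-18810) = (134/237 + 1/27578)*(-18810) = (3695689/6535986)*(-18810) = -11585985015/1089331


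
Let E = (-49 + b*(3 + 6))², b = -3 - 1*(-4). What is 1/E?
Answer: 1/1600 ≈ 0.00062500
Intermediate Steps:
b = 1 (b = -3 + 4 = 1)
E = 1600 (E = (-49 + 1*(3 + 6))² = (-49 + 1*9)² = (-49 + 9)² = (-40)² = 1600)
1/E = 1/1600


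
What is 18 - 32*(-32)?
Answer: 1042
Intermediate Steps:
18 - 32*(-32) = 18 + 1024 = 1042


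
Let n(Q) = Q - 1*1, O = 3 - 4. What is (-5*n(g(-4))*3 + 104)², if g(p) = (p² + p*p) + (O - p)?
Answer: 164836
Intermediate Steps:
O = -1
g(p) = -1 - p + 2*p² (g(p) = (p² + p*p) + (-1 - p) = (p² + p²) + (-1 - p) = 2*p² + (-1 - p) = -1 - p + 2*p²)
n(Q) = -1 + Q (n(Q) = Q - 1 = -1 + Q)
(-5*n(g(-4))*3 + 104)² = (-5*(-1 + (-1 - 1*(-4) + 2*(-4)²))*3 + 104)² = (-5*(-1 + (-1 + 4 + 2*16))*3 + 104)² = (-5*(-1 + (-1 + 4 + 32))*3 + 104)² = (-5*(-1 + 35)*3 + 104)² = (-5*34*3 + 104)² = (-170*3 + 104)² = (-510 + 104)² = (-406)² = 164836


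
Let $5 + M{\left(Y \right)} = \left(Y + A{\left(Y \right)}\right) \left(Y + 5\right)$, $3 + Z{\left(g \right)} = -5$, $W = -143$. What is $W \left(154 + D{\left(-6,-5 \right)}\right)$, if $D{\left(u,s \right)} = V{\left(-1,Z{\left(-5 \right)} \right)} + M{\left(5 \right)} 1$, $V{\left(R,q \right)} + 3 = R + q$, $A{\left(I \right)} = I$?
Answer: $-33891$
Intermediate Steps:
$Z{\left(g \right)} = -8$ ($Z{\left(g \right)} = -3 - 5 = -8$)
$M{\left(Y \right)} = -5 + 2 Y \left(5 + Y\right)$ ($M{\left(Y \right)} = -5 + \left(Y + Y\right) \left(Y + 5\right) = -5 + 2 Y \left(5 + Y\right)$)
$V{\left(R,q \right)} = -3 + R + q$ ($V{\left(R,q \right)} = -3 + \left(R + q\right) = -3 + R + q$)
$D{\left(u,s \right)} = 83$ ($D{\left(u,s \right)} = \left(-3 - 1 - 8\right) + \left(-5 + 2 \cdot 5^{2} + 10 \cdot 5\right) 1 = -12 + \left(-5 + 2 \cdot 25 + 50\right) 1 = -12 + \left(-5 + 50 + 50\right) 1 = -12 + 95 \cdot 1 = -12 + 95 = 83$)
$W \left(154 + D{\left(-6,-5 \right)}\right) = - 143 \left(154 + 83\right) = \left(-143\right) 237 = -33891$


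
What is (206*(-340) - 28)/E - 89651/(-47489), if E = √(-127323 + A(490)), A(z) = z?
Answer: 89651/47489 + 70068*I*√126833/126833 ≈ 1.8878 + 196.74*I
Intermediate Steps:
E = I*√126833 (E = √(-127323 + 490) = √(-126833) = I*√126833 ≈ 356.14*I)
(206*(-340) - 28)/E - 89651/(-47489) = (206*(-340) - 28)/((I*√126833)) - 89651/(-47489) = (-70040 - 28)*(-I*√126833/126833) - 89651*(-1/47489) = -(-70068)*I*√126833/126833 + 89651/47489 = 70068*I*√126833/126833 + 89651/47489 = 89651/47489 + 70068*I*√126833/126833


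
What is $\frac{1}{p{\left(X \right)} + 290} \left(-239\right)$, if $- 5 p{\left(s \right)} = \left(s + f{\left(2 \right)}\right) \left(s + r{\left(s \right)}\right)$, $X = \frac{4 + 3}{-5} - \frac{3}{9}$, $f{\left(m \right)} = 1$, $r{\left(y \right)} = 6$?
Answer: $- \frac{268875}{326954} \approx -0.82236$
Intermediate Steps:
$X = - \frac{26}{15}$ ($X = 7 \left(- \frac{1}{5}\right) - \frac{1}{3} = - \frac{7}{5} - \frac{1}{3} = - \frac{26}{15} \approx -1.7333$)
$p{\left(s \right)} = - \frac{\left(1 + s\right) \left(6 + s\right)}{5}$ ($p{\left(s \right)} = - \frac{\left(s + 1\right) \left(s + 6\right)}{5} = - \frac{\left(1 + s\right) \left(6 + s\right)}{5}$)
$\frac{1}{p{\left(X \right)} + 290} \left(-239\right) = \frac{1}{\left(- \frac{6}{5} - - \frac{182}{75} - \frac{\left(- \frac{26}{15}\right)^{2}}{5}\right) + 290} \left(-239\right) = \frac{1}{\left(- \frac{6}{5} + \frac{182}{75} - \frac{676}{1125}\right) + 290} \left(-239\right) = \frac{1}{\frac{704}{1125} + 290} \left(-239\right) = \frac{1}{\frac{326954}{1125}} \left(-239\right) = \frac{1125}{326954} \left(-239\right) = - \frac{268875}{326954}$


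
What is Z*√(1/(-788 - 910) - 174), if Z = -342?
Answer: -57*I*√501679194/283 ≈ -4511.3*I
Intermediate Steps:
Z*√(1/(-788 - 910) - 174) = -342*√(1/(-788 - 910) - 174) = -342*√(1/(-1698) - 174) = -342*√(-1/1698 - 174) = -57*I*√501679194/283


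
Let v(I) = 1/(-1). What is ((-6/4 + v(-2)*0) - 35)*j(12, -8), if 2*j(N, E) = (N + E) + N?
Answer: -292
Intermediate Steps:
v(I) = -1
j(N, E) = N + E/2 (j(N, E) = ((N + E) + N)/2 = ((E + N) + N)/2 = (E + 2*N)/2 = N + E/2)
((-6/4 + v(-2)*0) - 35)*j(12, -8) = ((-6/4 - 1*0) - 35)*(12 + (½)*(-8)) = ((-6*¼ + 0) - 35)*(12 - 4) = ((-3/2 + 0) - 35)*8 = (-3/2 - 35)*8 = -73/2*8 = -292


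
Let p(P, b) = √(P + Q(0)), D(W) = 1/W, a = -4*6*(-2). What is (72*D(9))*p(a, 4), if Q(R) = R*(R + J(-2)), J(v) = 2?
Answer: 32*√3 ≈ 55.426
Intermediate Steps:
Q(R) = R*(2 + R) (Q(R) = R*(R + 2) = R*(2 + R))
a = 48 (a = -24*(-2) = 48)
p(P, b) = √P (p(P, b) = √(P + 0*(2 + 0)) = √(P + 0*2) = √(P + 0) = √P)
(72*D(9))*p(a, 4) = (72/9)*√48 = (72*(⅑))*(4*√3) = 8*(4*√3) = 32*√3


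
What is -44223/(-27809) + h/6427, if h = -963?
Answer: 257441154/178728443 ≈ 1.4404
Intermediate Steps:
-44223/(-27809) + h/6427 = -44223/(-27809) - 963/6427 = -44223*(-1/27809) - 963*1/6427 = 44223/27809 - 963/6427 = 257441154/178728443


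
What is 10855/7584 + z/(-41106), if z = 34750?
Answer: 30443605/51957984 ≈ 0.58593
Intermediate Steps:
10855/7584 + z/(-41106) = 10855/7584 + 34750/(-41106) = 10855*(1/7584) + 34750*(-1/41106) = 10855/7584 - 17375/20553 = 30443605/51957984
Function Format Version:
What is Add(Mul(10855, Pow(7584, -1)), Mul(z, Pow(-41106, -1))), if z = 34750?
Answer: Rational(30443605, 51957984) ≈ 0.58593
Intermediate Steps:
Add(Mul(10855, Pow(7584, -1)), Mul(z, Pow(-41106, -1))) = Add(Mul(10855, Pow(7584, -1)), Mul(34750, Pow(-41106, -1))) = Add(Mul(10855, Rational(1, 7584)), Mul(34750, Rational(-1, 41106))) = Add(Rational(10855, 7584), Rational(-17375, 20553)) = Rational(30443605, 51957984)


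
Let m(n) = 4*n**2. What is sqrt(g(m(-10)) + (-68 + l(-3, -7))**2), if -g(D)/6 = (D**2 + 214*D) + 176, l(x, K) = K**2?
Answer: I*sqrt(1474295) ≈ 1214.2*I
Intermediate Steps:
g(D) = -1056 - 1284*D - 6*D**2 (g(D) = -6*((D**2 + 214*D) + 176) = -6*(176 + D**2 + 214*D) = -1056 - 1284*D - 6*D**2)
sqrt(g(m(-10)) + (-68 + l(-3, -7))**2) = sqrt((-1056 - 5136*(-10)**2 - 6*(4*(-10)**2)**2) + (-68 + (-7)**2)**2) = sqrt((-1056 - 5136*100 - 6*(4*100)**2) + (-68 + 49)**2) = sqrt((-1056 - 1284*400 - 6*400**2) + (-19)**2) = sqrt((-1056 - 513600 - 6*160000) + 361) = sqrt((-1056 - 513600 - 960000) + 361) = sqrt(-1474656 + 361) = sqrt(-1474295) = I*sqrt(1474295)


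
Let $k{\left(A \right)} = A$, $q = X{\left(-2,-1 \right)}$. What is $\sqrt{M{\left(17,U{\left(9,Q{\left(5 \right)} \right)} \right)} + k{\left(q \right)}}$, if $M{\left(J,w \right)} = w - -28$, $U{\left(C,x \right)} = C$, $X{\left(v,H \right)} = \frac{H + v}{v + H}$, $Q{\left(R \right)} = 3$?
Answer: $\sqrt{38} \approx 6.1644$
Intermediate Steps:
$X{\left(v,H \right)} = 1$ ($X{\left(v,H \right)} = \frac{H + v}{H + v} = 1$)
$M{\left(J,w \right)} = 28 + w$ ($M{\left(J,w \right)} = w + 28 = 28 + w$)
$q = 1$
$\sqrt{M{\left(17,U{\left(9,Q{\left(5 \right)} \right)} \right)} + k{\left(q \right)}} = \sqrt{\left(28 + 9\right) + 1} = \sqrt{37 + 1} = \sqrt{38}$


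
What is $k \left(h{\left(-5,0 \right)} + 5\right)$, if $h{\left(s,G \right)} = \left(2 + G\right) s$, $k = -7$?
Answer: $35$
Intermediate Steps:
$h{\left(s,G \right)} = s \left(2 + G\right)$
$k \left(h{\left(-5,0 \right)} + 5\right) = - 7 \left(- 5 \left(2 + 0\right) + 5\right) = - 7 \left(\left(-5\right) 2 + 5\right) = - 7 \left(-10 + 5\right) = \left(-7\right) \left(-5\right) = 35$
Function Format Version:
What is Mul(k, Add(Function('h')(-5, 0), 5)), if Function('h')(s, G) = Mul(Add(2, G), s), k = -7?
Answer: 35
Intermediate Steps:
Function('h')(s, G) = Mul(s, Add(2, G))
Mul(k, Add(Function('h')(-5, 0), 5)) = Mul(-7, Add(Mul(-5, Add(2, 0)), 5)) = Mul(-7, Add(Mul(-5, 2), 5)) = Mul(-7, Add(-10, 5)) = Mul(-7, -5) = 35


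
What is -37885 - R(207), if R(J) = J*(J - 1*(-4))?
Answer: -81562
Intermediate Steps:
R(J) = J*(4 + J) (R(J) = J*(J + 4) = J*(4 + J))
-37885 - R(207) = -37885 - 207*(4 + 207) = -37885 - 207*211 = -37885 - 1*43677 = -37885 - 43677 = -81562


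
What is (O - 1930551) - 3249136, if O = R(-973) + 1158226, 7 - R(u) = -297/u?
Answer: -3912875039/973 ≈ -4.0215e+6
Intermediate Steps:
R(u) = 7 + 297/u (R(u) = 7 - (-297)/u = 7 + 297/u)
O = 1126960412/973 (O = (7 + 297/(-973)) + 1158226 = (7 + 297*(-1/973)) + 1158226 = (7 - 297/973) + 1158226 = 6514/973 + 1158226 = 1126960412/973 ≈ 1.1582e+6)
(O - 1930551) - 3249136 = (1126960412/973 - 1930551) - 3249136 = -751465711/973 - 3249136 = -3912875039/973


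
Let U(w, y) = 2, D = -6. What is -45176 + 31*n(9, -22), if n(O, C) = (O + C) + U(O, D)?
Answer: -45517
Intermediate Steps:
n(O, C) = 2 + C + O (n(O, C) = (O + C) + 2 = (C + O) + 2 = 2 + C + O)
-45176 + 31*n(9, -22) = -45176 + 31*(2 - 22 + 9) = -45176 + 31*(-11) = -45176 - 341 = -45517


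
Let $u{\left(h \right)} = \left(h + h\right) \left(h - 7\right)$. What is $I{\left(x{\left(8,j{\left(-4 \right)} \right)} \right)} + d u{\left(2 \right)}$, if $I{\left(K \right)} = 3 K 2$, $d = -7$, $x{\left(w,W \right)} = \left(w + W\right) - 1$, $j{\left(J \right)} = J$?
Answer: $158$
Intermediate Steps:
$u{\left(h \right)} = 2 h \left(-7 + h\right)$
$x{\left(w,W \right)} = -1 + W + w$ ($x{\left(w,W \right)} = \left(W + w\right) - 1 = -1 + W + w$)
$I{\left(K \right)} = 6 K$
$I{\left(x{\left(8,j{\left(-4 \right)} \right)} \right)} + d u{\left(2 \right)} = 6 \left(-1 - 4 + 8\right) - 7 \cdot 2 \cdot 2 \left(-7 + 2\right) = 6 \cdot 3 - 7 \cdot 2 \cdot 2 \left(-5\right) = 18 - -140 = 18 + 140 = 158$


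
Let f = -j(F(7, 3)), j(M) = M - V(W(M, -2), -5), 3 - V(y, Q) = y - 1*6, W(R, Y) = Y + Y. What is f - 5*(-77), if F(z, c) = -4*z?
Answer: 426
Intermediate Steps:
W(R, Y) = 2*Y
V(y, Q) = 9 - y (V(y, Q) = 3 - (y - 1*6) = 3 - (y - 6) = 3 - (-6 + y) = 3 + (6 - y) = 9 - y)
j(M) = -13 + M (j(M) = M - (9 - 2*(-2)) = M - (9 - 1*(-4)) = M - (9 + 4) = M - 1*13 = M - 13 = -13 + M)
f = 41 (f = -(-13 - 4*7) = -(-13 - 28) = -1*(-41) = 41)
f - 5*(-77) = 41 - 5*(-77) = 41 + 385 = 426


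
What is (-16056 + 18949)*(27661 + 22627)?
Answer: 145483184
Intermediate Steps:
(-16056 + 18949)*(27661 + 22627) = 2893*50288 = 145483184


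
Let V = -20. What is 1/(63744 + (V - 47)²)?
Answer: 1/68233 ≈ 1.4656e-5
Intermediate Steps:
1/(63744 + (V - 47)²) = 1/(63744 + (-20 - 47)²) = 1/(63744 + (-67)²) = 1/(63744 + 4489) = 1/68233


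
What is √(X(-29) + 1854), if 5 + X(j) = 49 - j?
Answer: √1927 ≈ 43.898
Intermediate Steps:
X(j) = 44 - j (X(j) = -5 + (49 - j) = 44 - j)
√(X(-29) + 1854) = √((44 - 1*(-29)) + 1854) = √((44 + 29) + 1854) = √(73 + 1854) = √1927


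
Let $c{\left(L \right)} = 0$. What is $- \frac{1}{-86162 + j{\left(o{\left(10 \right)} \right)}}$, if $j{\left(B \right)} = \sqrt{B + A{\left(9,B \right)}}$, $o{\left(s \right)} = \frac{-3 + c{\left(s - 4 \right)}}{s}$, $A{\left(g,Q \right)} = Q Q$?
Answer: $\frac{8616200}{742389024421} + \frac{10 i \sqrt{21}}{742389024421} \approx 1.1606 \cdot 10^{-5} + 6.1727 \cdot 10^{-11} i$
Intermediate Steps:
$A{\left(g,Q \right)} = Q^{2}$
$o{\left(s \right)} = - \frac{3}{s}$ ($o{\left(s \right)} = \frac{-3 + 0}{s} = - \frac{3}{s}$)
$j{\left(B \right)} = \sqrt{B + B^{2}}$
$- \frac{1}{-86162 + j{\left(o{\left(10 \right)} \right)}} = - \frac{1}{-86162 + \sqrt{- \frac{3}{10} \left(1 - \frac{3}{10}\right)}} = - \frac{1}{-86162 + \sqrt{\left(-3\right) \frac{1}{10} \left(1 - \frac{3}{10}\right)}} = - \frac{1}{-86162 + \sqrt{- \frac{3 \left(1 - \frac{3}{10}\right)}{10}}} = - \frac{1}{-86162 + \sqrt{\left(- \frac{3}{10}\right) \frac{7}{10}}} = - \frac{1}{-86162 + \sqrt{- \frac{21}{100}}} = - \frac{1}{-86162 + \frac{i \sqrt{21}}{10}}$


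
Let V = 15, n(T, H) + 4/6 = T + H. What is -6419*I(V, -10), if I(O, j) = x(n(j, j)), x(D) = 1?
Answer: -6419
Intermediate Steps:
n(T, H) = -⅔ + H + T (n(T, H) = -⅔ + (T + H) = -⅔ + (H + T) = -⅔ + H + T)
I(O, j) = 1
-6419*I(V, -10) = -6419*1 = -6419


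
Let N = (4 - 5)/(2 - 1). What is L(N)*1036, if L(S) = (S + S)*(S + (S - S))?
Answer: 2072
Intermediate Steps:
N = -1 (N = -1/1 = -1*1 = -1)
L(S) = 2*S² (L(S) = (2*S)*(S + 0) = (2*S)*S = 2*S²)
L(N)*1036 = (2*(-1)²)*1036 = (2*1)*1036 = 2*1036 = 2072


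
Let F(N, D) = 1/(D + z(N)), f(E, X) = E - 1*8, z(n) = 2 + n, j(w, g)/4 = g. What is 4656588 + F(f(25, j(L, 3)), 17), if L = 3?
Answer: 167637169/36 ≈ 4.6566e+6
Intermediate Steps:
j(w, g) = 4*g
f(E, X) = -8 + E (f(E, X) = E - 8 = -8 + E)
F(N, D) = 1/(2 + D + N) (F(N, D) = 1/(D + (2 + N)) = 1/(2 + D + N))
4656588 + F(f(25, j(L, 3)), 17) = 4656588 + 1/(2 + 17 + (-8 + 25)) = 4656588 + 1/(2 + 17 + 17) = 4656588 + 1/36 = 167637169/36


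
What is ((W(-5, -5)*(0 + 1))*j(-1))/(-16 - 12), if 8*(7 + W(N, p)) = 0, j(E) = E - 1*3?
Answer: -1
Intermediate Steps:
j(E) = -3 + E (j(E) = E - 3 = -3 + E)
W(N, p) = -7 (W(N, p) = -7 + (1/8)*0 = -7 + 0 = -7)
((W(-5, -5)*(0 + 1))*j(-1))/(-16 - 12) = ((-7*(0 + 1))*(-3 - 1))/(-16 - 12) = (-7*1*(-4))/(-28) = -7*(-4)*(-1/28) = 28*(-1/28) = -1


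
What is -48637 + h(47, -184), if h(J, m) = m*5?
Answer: -49557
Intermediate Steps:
h(J, m) = 5*m
-48637 + h(47, -184) = -48637 + 5*(-184) = -48637 - 920 = -49557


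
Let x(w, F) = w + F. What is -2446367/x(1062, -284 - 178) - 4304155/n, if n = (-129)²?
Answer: -14430828749/3328200 ≈ -4335.9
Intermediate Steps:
x(w, F) = F + w
n = 16641
-2446367/x(1062, -284 - 178) - 4304155/n = -2446367/((-284 - 178) + 1062) - 4304155/16641 = -2446367/(-462 + 1062) - 4304155*1/16641 = -2446367/600 - 4304155/16641 = -14430828749/3328200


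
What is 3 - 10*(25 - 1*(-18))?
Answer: -427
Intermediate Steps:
3 - 10*(25 - 1*(-18)) = 3 - 10*(25 + 18) = 3 - 10*43 = 3 - 430 = -427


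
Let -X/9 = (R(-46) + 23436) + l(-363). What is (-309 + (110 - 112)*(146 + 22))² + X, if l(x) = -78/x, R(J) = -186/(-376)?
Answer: 4665492279/22748 ≈ 2.0509e+5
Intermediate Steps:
R(J) = 93/188 (R(J) = -186*(-1/376) = 93/188)
X = -4798244421/22748 (X = -9*((93/188 + 23436) - 78/(-363)) = -9*(4406061/188 - 78*(-1/363)) = -9*(4406061/188 + 26/121) = -9*533138269/22748 = -4798244421/22748 ≈ -2.1093e+5)
(-309 + (110 - 112)*(146 + 22))² + X = (-309 + (110 - 112)*(146 + 22))² - 4798244421/22748 = (-309 - 2*168)² - 4798244421/22748 = (-309 - 336)² - 4798244421/22748 = (-645)² - 4798244421/22748 = 416025 - 4798244421/22748 = 4665492279/22748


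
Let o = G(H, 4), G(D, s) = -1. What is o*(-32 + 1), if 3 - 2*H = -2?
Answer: 31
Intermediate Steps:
H = 5/2 (H = 3/2 - 1/2*(-2) = 3/2 + 1 = 5/2 ≈ 2.5000)
o = -1
o*(-32 + 1) = -(-32 + 1) = -1*(-31) = 31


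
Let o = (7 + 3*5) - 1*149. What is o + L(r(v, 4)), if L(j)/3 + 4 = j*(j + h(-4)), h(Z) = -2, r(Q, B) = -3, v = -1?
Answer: -94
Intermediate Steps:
L(j) = -12 + 3*j*(-2 + j) (L(j) = -12 + 3*(j*(j - 2)) = -12 + 3*(j*(-2 + j)) = -12 + 3*j*(-2 + j))
o = -127 (o = (7 + 15) - 149 = 22 - 149 = -127)
o + L(r(v, 4)) = -127 + (-12 - 6*(-3) + 3*(-3)²) = -127 + (-12 + 18 + 3*9) = -127 + (-12 + 18 + 27) = -127 + 33 = -94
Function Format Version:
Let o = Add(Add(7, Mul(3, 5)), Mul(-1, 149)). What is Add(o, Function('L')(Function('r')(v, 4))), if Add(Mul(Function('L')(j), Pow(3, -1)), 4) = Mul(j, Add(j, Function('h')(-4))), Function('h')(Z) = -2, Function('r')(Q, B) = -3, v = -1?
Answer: -94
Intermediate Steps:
Function('L')(j) = Add(-12, Mul(3, j, Add(-2, j))) (Function('L')(j) = Add(-12, Mul(3, Mul(j, Add(j, -2)))) = Add(-12, Mul(3, Mul(j, Add(-2, j)))) = Add(-12, Mul(3, j, Add(-2, j))))
o = -127 (o = Add(Add(7, 15), -149) = Add(22, -149) = -127)
Add(o, Function('L')(Function('r')(v, 4))) = Add(-127, Add(-12, Mul(-6, -3), Mul(3, Pow(-3, 2)))) = Add(-127, Add(-12, 18, Mul(3, 9))) = Add(-127, Add(-12, 18, 27)) = Add(-127, 33) = -94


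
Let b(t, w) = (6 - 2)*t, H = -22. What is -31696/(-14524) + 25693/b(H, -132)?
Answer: -92593971/319528 ≈ -289.78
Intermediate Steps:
b(t, w) = 4*t
-31696/(-14524) + 25693/b(H, -132) = -31696/(-14524) + 25693/((4*(-22))) = -31696*(-1/14524) + 25693/(-88) = 7924/3631 + 25693*(-1/88) = 7924/3631 - 25693/88 = -92593971/319528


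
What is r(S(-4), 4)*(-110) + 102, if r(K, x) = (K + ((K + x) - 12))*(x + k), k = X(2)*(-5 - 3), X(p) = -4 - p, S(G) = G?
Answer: 91622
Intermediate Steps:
k = 48 (k = (-4 - 1*2)*(-5 - 3) = (-4 - 2)*(-8) = -6*(-8) = 48)
r(K, x) = (48 + x)*(-12 + x + 2*K) (r(K, x) = (K + ((K + x) - 12))*(x + 48) = (K + (-12 + K + x))*(48 + x) = (-12 + x + 2*K)*(48 + x) = (48 + x)*(-12 + x + 2*K))
r(S(-4), 4)*(-110) + 102 = (-576 + 4**2 + 36*4 + 96*(-4) + 2*(-4)*4)*(-110) + 102 = (-576 + 16 + 144 - 384 - 32)*(-110) + 102 = -832*(-110) + 102 = 91520 + 102 = 91622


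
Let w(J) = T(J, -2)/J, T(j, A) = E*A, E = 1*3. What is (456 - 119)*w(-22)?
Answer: 1011/11 ≈ 91.909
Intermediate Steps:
E = 3
T(j, A) = 3*A
w(J) = -6/J (w(J) = (3*(-2))/J = -6/J)
(456 - 119)*w(-22) = (456 - 119)*(-6/(-22)) = 337*(-6*(-1/22)) = 337*(3/11) = 1011/11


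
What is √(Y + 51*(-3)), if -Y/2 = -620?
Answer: √1087 ≈ 32.970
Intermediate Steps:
Y = 1240 (Y = -2*(-620) = 1240)
√(Y + 51*(-3)) = √(1240 + 51*(-3)) = √(1240 - 153) = √1087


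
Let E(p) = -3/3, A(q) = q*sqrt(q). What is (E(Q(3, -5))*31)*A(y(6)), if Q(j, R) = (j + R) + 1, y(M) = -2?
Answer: 62*I*sqrt(2) ≈ 87.681*I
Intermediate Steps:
Q(j, R) = 1 + R + j (Q(j, R) = (R + j) + 1 = 1 + R + j)
A(q) = q**(3/2)
E(p) = -1 (E(p) = -3*1/3 = -1)
(E(Q(3, -5))*31)*A(y(6)) = (-1*31)*(-2)**(3/2) = -(-62)*I*sqrt(2) = 62*I*sqrt(2)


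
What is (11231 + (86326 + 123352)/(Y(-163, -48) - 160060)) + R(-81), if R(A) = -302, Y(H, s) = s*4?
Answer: 875592215/80126 ≈ 10928.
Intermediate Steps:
Y(H, s) = 4*s
(11231 + (86326 + 123352)/(Y(-163, -48) - 160060)) + R(-81) = (11231 + (86326 + 123352)/(4*(-48) - 160060)) - 302 = (11231 + 209678/(-192 - 160060)) - 302 = (11231 + 209678/(-160252)) - 302 = (11231 + 209678*(-1/160252)) - 302 = (11231 - 104839/80126) - 302 = 899790267/80126 - 302 = 875592215/80126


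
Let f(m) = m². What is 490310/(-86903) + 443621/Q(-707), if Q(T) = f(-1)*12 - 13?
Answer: -38552486073/86903 ≈ -4.4363e+5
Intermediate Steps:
Q(T) = -1 (Q(T) = (-1)²*12 - 13 = 1*12 - 13 = 12 - 13 = -1)
490310/(-86903) + 443621/Q(-707) = 490310/(-86903) + 443621/(-1) = 490310*(-1/86903) + 443621*(-1) = -490310/86903 - 443621 = -38552486073/86903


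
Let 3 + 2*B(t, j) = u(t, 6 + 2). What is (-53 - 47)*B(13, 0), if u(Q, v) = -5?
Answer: 400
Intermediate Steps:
B(t, j) = -4 (B(t, j) = -3/2 + (½)*(-5) = -3/2 - 5/2 = -4)
(-53 - 47)*B(13, 0) = (-53 - 47)*(-4) = -100*(-4) = 400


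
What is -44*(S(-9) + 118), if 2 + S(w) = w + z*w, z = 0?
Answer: -4708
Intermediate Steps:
S(w) = -2 + w (S(w) = -2 + (w + 0*w) = -2 + (w + 0) = -2 + w)
-44*(S(-9) + 118) = -44*((-2 - 9) + 118) = -44*(-11 + 118) = -44*107 = -4708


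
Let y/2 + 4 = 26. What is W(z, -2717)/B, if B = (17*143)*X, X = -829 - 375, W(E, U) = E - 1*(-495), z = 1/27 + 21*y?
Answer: -19157/39513474 ≈ -0.00048482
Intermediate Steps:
y = 44 (y = -8 + 2*26 = -8 + 52 = 44)
z = 24949/27 (z = 1/27 + 21*44 = 1/27 + 924 = 24949/27 ≈ 924.04)
W(E, U) = 495 + E (W(E, U) = E + 495 = 495 + E)
X = -1204
B = -2926924 (B = (17*143)*(-1204) = 2431*(-1204) = -2926924)
W(z, -2717)/B = (495 + 24949/27)/(-2926924) = (38314/27)*(-1/2926924) = -19157/39513474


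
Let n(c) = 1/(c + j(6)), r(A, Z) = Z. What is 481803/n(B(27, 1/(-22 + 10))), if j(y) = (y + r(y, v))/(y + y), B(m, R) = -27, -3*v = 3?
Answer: -51231719/4 ≈ -1.2808e+7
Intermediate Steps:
v = -1 (v = -⅓*3 = -1)
j(y) = (-1 + y)/(2*y) (j(y) = (y - 1)/(y + y) = (-1 + y)/((2*y)) = (-1 + y)*(1/(2*y)) = (-1 + y)/(2*y))
n(c) = 1/(5/12 + c) (n(c) = 1/(c + (½)*(-1 + 6)/6) = 1/(c + (½)*(⅙)*5) = 1/(c + 5/12) = 1/(5/12 + c))
481803/n(B(27, 1/(-22 + 10))) = 481803/((12/(5 + 12*(-27)))) = 481803/((12/(5 - 324))) = 481803/((12/(-319))) = 481803/((12*(-1/319))) = 481803/(-12/319) = 481803*(-319/12) = -51231719/4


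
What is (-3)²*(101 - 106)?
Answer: -45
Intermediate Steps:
(-3)²*(101 - 106) = 9*(-5) = -45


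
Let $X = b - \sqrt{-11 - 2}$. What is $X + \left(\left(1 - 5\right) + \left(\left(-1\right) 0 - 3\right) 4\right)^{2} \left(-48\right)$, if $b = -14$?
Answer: $-12302 - i \sqrt{13} \approx -12302.0 - 3.6056 i$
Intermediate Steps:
$X = -14 - i \sqrt{13}$ ($X = -14 - \sqrt{-11 - 2} = -14 - \sqrt{-13} = -14 - i \sqrt{13} \approx -14.0 - 3.6056 i$)
$X + \left(\left(1 - 5\right) + \left(\left(-1\right) 0 - 3\right) 4\right)^{2} \left(-48\right) = \left(-14 - i \sqrt{13}\right) + \left(\left(1 - 5\right) + \left(\left(-1\right) 0 - 3\right) 4\right)^{2} \left(-48\right) = \left(-14 - i \sqrt{13}\right) + \left(\left(1 - 5\right) + \left(0 - 3\right) 4\right)^{2} \left(-48\right) = \left(-14 - i \sqrt{13}\right) + \left(-4 - 12\right)^{2} \left(-48\right) = \left(-14 - i \sqrt{13}\right) + \left(-16\right)^{2} \left(-48\right) = \left(-14 - i \sqrt{13}\right) + 256 \left(-48\right) = \left(-14 - i \sqrt{13}\right) - 12288 = -12302 - i \sqrt{13}$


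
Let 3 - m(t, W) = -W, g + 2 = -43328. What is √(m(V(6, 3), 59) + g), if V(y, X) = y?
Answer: 2*I*√10817 ≈ 208.01*I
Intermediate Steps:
g = -43330 (g = -2 - 43328 = -43330)
m(t, W) = 3 + W (m(t, W) = 3 - (-1)*W = 3 + W)
√(m(V(6, 3), 59) + g) = √((3 + 59) - 43330) = √(62 - 43330) = √(-43268) = 2*I*√10817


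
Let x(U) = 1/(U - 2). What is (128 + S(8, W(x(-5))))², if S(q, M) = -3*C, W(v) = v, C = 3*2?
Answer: 12100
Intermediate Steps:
x(U) = 1/(-2 + U)
C = 6
S(q, M) = -18 (S(q, M) = -3*6 = -18)
(128 + S(8, W(x(-5))))² = (128 - 18)² = 110² = 12100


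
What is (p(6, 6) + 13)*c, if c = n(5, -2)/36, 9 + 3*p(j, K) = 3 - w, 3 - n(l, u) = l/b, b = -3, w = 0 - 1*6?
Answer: 91/54 ≈ 1.6852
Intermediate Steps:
w = -6 (w = 0 - 6 = -6)
n(l, u) = 3 + l/3 (n(l, u) = 3 - l/(-3) = 3 - l*(-1)/3 = 3 - (-1)*l/3 = 3 + l/3)
p(j, K) = 0 (p(j, K) = -3 + (3 - 1*(-6))/3 = -3 + (3 + 6)/3 = -3 + (1/3)*9 = -3 + 3 = 0)
c = 7/54 (c = (3 + (1/3)*5)/36 = (3 + 5/3)*(1/36) = (14/3)*(1/36) = 7/54 ≈ 0.12963)
(p(6, 6) + 13)*c = (0 + 13)*(7/54) = 13*(7/54) = 91/54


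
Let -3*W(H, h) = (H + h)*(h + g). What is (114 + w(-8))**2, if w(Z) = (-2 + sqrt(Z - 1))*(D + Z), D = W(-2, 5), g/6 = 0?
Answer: 18079 - 10920*I ≈ 18079.0 - 10920.0*I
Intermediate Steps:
g = 0 (g = 6*0 = 0)
W(H, h) = -h*(H + h)/3 (W(H, h) = -(H + h)*(h + 0)/3 = -(H + h)*h/3 = -h*(H + h)/3)
D = -5 (D = (1/3)*5*(-1*(-2) - 1*5) = (1/3)*5*(2 - 5) = (1/3)*5*(-3) = -5)
w(Z) = (-5 + Z)*(-2 + sqrt(-1 + Z)) (w(Z) = (-2 + sqrt(Z - 1))*(-5 + Z) = (-2 + sqrt(-1 + Z))*(-5 + Z) = (-5 + Z)*(-2 + sqrt(-1 + Z)))
(114 + w(-8))**2 = (114 + (10 - 5*sqrt(-1 - 8) - 2*(-8) - 8*sqrt(-1 - 8)))**2 = (114 + (10 - 15*I + 16 - 24*I))**2 = (114 + (26 - 39*I))**2 = (140 - 39*I)**2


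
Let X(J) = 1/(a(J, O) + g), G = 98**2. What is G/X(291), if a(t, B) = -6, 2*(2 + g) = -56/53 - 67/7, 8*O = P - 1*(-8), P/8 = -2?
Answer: -6776994/53 ≈ -1.2787e+5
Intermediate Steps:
P = -16 (P = 8*(-2) = -16)
O = -1 (O = (-16 - 1*(-8))/8 = (-16 + 8)/8 = (1/8)*(-8) = -1)
G = 9604
g = -5427/742 (g = -2 + (-56/53 - 67/7)/2 = -2 + (1/2)*(-3943/371) = -2 - 3943/742 = -5427/742 ≈ -7.3140)
X(J) = -742/9879 (X(J) = 1/(-6 - 5427/742) = 1/(-9879/742) = -742/9879)
G/X(291) = 9604/(-742/9879) = 9604*(-9879/742) = -6776994/53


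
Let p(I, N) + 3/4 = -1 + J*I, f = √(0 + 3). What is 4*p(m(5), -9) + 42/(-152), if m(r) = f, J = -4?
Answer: -553/76 - 16*√3 ≈ -34.989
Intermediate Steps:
f = √3 ≈ 1.7320
m(r) = √3
p(I, N) = -7/4 - 4*I (p(I, N) = -¾ + (-1 - 4*I) = -7/4 - 4*I)
4*p(m(5), -9) + 42/(-152) = 4*(-7/4 - 4*√3) + 42/(-152) = (-7 - 16*√3) + 42*(-1/152) = (-7 - 16*√3) - 21/76 = -553/76 - 16*√3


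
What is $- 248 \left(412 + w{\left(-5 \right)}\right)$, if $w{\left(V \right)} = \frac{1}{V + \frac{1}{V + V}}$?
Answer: $- \frac{5208496}{51} \approx -1.0213 \cdot 10^{5}$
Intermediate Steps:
$w{\left(V \right)} = \frac{1}{V + \frac{1}{2 V}}$
$- 248 \left(412 + w{\left(-5 \right)}\right) = - 248 \left(412 + 2 \left(-5\right) \frac{1}{1 + 2 \left(-5\right)^{2}}\right) = - 248 \left(412 + 2 \left(-5\right) \frac{1}{1 + 2 \cdot 25}\right) = - 248 \left(412 + 2 \left(-5\right) \frac{1}{1 + 50}\right) = - 248 \left(412 + 2 \left(-5\right) \frac{1}{51}\right) = - 248 \left(412 - \frac{10}{51}\right) = \left(-248\right) \frac{21002}{51} = - \frac{5208496}{51}$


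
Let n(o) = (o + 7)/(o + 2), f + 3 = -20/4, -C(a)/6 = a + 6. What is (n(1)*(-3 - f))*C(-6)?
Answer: 0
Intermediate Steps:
C(a) = -36 - 6*a (C(a) = -6*(a + 6) = -6*(6 + a) = -36 - 6*a)
f = -8 (f = -3 - 20/4 = -3 - 20*¼ = -3 - 5 = -8)
n(o) = (7 + o)/(2 + o)
(n(1)*(-3 - f))*C(-6) = (((7 + 1)/(2 + 1))*(-3 - 1*(-8)))*(-36 - 6*(-6)) = ((8/3)*(-3 + 8))*(-36 + 36) = (((⅓)*8)*5)*0 = ((8/3)*5)*0 = (40/3)*0 = 0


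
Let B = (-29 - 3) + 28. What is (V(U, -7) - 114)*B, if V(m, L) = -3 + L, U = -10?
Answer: 496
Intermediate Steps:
B = -4 (B = -32 + 28 = -4)
(V(U, -7) - 114)*B = ((-3 - 7) - 114)*(-4) = (-10 - 114)*(-4) = -124*(-4) = 496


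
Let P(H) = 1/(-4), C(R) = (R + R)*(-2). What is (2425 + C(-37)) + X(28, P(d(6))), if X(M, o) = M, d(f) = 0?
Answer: 2601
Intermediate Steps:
C(R) = -4*R (C(R) = (2*R)*(-2) = -4*R)
P(H) = -¼
(2425 + C(-37)) + X(28, P(d(6))) = (2425 - 4*(-37)) + 28 = (2425 + 148) + 28 = 2573 + 28 = 2601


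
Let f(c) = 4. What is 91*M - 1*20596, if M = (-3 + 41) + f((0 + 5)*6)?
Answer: -16774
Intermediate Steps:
M = 42 (M = (-3 + 41) + 4 = 38 + 4 = 42)
91*M - 1*20596 = 91*42 - 1*20596 = 3822 - 20596 = -16774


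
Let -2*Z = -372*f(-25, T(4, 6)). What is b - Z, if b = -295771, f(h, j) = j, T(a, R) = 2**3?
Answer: -297259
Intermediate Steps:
T(a, R) = 8
Z = 1488 (Z = -(-186)*8 = -1/2*(-2976) = 1488)
b - Z = -295771 - 1*1488 = -295771 - 1488 = -297259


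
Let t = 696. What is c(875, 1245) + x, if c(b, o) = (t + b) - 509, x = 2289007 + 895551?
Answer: 3185620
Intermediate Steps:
x = 3184558
c(b, o) = 187 + b (c(b, o) = (696 + b) - 509 = 187 + b)
c(875, 1245) + x = (187 + 875) + 3184558 = 1062 + 3184558 = 3185620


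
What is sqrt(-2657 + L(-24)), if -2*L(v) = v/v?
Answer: I*sqrt(10630)/2 ≈ 51.551*I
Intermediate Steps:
L(v) = -1/2 (L(v) = -v/(2*v) = -1/2*1 = -1/2)
sqrt(-2657 + L(-24)) = sqrt(-2657 - 1/2) = sqrt(-5315/2) = I*sqrt(10630)/2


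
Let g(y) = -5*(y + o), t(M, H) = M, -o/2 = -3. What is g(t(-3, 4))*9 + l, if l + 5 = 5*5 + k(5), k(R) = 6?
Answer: -109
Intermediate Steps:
o = 6 (o = -2*(-3) = 6)
l = 26 (l = -5 + (5*5 + 6) = -5 + (25 + 6) = -5 + 31 = 26)
g(y) = -30 - 5*y (g(y) = -5*(y + 6) = -5*(6 + y) = -30 - 5*y)
g(t(-3, 4))*9 + l = (-30 - 5*(-3))*9 + 26 = (-30 + 15)*9 + 26 = -15*9 + 26 = -135 + 26 = -109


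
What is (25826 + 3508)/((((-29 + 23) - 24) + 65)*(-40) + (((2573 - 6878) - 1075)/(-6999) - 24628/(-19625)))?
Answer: -2014591285125/96009785564 ≈ -20.983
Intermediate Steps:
(25826 + 3508)/((((-29 + 23) - 24) + 65)*(-40) + (((2573 - 6878) - 1075)/(-6999) - 24628/(-19625))) = 29334/(((-6 - 24) + 65)*(-40) + ((-4305 - 1075)*(-1/6999) - 24628*(-1/19625))) = 29334/((-30 + 65)*(-40) + (-5380*(-1/6999) + 24628/19625)) = 29334/(35*(-40) + (5380/6999 + 24628/19625)) = 29334/(-1400 + 277953872/137355375) = 29334/(-192019571128/137355375) = 29334*(-137355375/192019571128) = -2014591285125/96009785564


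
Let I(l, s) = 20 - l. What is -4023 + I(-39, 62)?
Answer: -3964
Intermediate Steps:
-4023 + I(-39, 62) = -4023 + (20 - 1*(-39)) = -4023 + (20 + 39) = -4023 + 59 = -3964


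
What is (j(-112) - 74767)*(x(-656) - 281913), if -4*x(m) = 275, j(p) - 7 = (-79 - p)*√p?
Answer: 21080955630 - 37221591*I*√7 ≈ 2.1081e+10 - 9.8479e+7*I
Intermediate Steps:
j(p) = 7 + √p*(-79 - p) (j(p) = 7 + (-79 - p)*√p = 7 + √p*(-79 - p))
x(m) = -275/4 (x(m) = -¼*275 = -275/4)
(j(-112) - 74767)*(x(-656) - 281913) = ((7 - (-112)^(3/2) - 316*I*√7) - 74767)*(-275/4 - 281913) = ((7 - (-448)*I*√7 - 316*I*√7) - 74767)*(-1127927/4) = ((7 + 448*I*√7 - 316*I*√7) - 74767)*(-1127927/4) = ((7 + 132*I*√7) - 74767)*(-1127927/4) = (-74760 + 132*I*√7)*(-1127927/4) = 21080955630 - 37221591*I*√7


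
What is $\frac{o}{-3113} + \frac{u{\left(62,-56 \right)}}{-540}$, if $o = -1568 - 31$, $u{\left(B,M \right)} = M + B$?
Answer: $\frac{140797}{280170} \approx 0.50254$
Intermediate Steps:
$u{\left(B,M \right)} = B + M$
$o = -1599$ ($o = -1568 - 31 = -1599$)
$\frac{o}{-3113} + \frac{u{\left(62,-56 \right)}}{-540} = - \frac{1599}{-3113} + \frac{62 - 56}{-540} = \left(-1599\right) \left(- \frac{1}{3113}\right) + 6 \left(- \frac{1}{540}\right) = \frac{1599}{3113} - \frac{1}{90} = \frac{140797}{280170}$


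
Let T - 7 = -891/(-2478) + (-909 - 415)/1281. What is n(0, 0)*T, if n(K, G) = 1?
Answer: 956225/151158 ≈ 6.3260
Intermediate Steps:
T = 956225/151158 (T = 7 + (-891/(-2478) + (-909 - 415)/1281) = 7 + (-891*(-1/2478) - 1324*1/1281) = 7 + (297/826 - 1324/1281) = 7 - 101881/151158 = 956225/151158 ≈ 6.3260)
n(0, 0)*T = 1*(956225/151158) = 956225/151158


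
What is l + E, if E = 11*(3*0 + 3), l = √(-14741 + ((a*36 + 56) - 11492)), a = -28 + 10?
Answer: 33 + 5*I*√1073 ≈ 33.0 + 163.78*I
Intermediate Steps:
a = -18
l = 5*I*√1073 (l = √(-14741 + ((-18*36 + 56) - 11492)) = √(-14741 + ((-648 + 56) - 11492)) = √(-14741 + (-592 - 11492)) = √(-14741 - 12084) = √(-26825) = 5*I*√1073 ≈ 163.78*I)
E = 33 (E = 11*(0 + 3) = 11*3 = 33)
l + E = 5*I*√1073 + 33 = 33 + 5*I*√1073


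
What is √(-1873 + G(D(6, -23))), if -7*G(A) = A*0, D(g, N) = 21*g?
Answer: I*√1873 ≈ 43.278*I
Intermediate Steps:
G(A) = 0 (G(A) = -A*0/7 = -⅐*0 = 0)
√(-1873 + G(D(6, -23))) = √(-1873 + 0) = √(-1873) = I*√1873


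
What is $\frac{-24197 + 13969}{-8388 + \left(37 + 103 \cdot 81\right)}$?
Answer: $\frac{2557}{2} \approx 1278.5$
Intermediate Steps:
$\frac{-24197 + 13969}{-8388 + \left(37 + 103 \cdot 81\right)} = - \frac{10228}{-8388 + \left(37 + 8343\right)} = - \frac{10228}{-8388 + 8380} = - \frac{10228}{-8} = \left(-10228\right) \left(- \frac{1}{8}\right) = \frac{2557}{2}$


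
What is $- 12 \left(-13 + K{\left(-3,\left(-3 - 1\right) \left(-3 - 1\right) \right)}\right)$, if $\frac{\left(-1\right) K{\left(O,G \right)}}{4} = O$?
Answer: $12$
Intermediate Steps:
$K{\left(O,G \right)} = - 4 O$
$- 12 \left(-13 + K{\left(-3,\left(-3 - 1\right) \left(-3 - 1\right) \right)}\right) = - 12 \left(-13 - -12\right) = - 12 \left(-13 + 12\right) = \left(-12\right) \left(-1\right) = 12$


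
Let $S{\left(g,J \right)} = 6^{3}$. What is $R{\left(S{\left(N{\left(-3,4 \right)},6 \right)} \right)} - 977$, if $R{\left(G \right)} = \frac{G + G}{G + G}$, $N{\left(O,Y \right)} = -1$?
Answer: $-976$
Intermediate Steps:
$S{\left(g,J \right)} = 216$
$R{\left(G \right)} = 1$ ($R{\left(G \right)} = \frac{2 G}{2 G} = 2 G \frac{1}{2 G} = 1$)
$R{\left(S{\left(N{\left(-3,4 \right)},6 \right)} \right)} - 977 = 1 - 977 = -976$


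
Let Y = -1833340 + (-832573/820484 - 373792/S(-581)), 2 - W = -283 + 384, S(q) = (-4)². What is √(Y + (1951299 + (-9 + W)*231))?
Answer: √239217374454647/58606 ≈ 263.91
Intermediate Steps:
S(q) = 16
W = -99 (W = 2 - (-283 + 384) = 2 - 1*101 = 2 - 101 = -99)
Y = -217627873763/117212 (Y = -1833340 + (-832573/820484 - 373792/16) = -1833340 + (-832573*1/820484 - 373792*1/16) = -1833340 + (-118939/117212 - 23362) = -1833340 - 2738425683/117212 = -217627873763/117212 ≈ -1.8567e+6)
√(Y + (1951299 + (-9 + W)*231)) = √(-217627873763/117212 + (1951299 + (-9 - 99)*231)) = √(-217627873763/117212 + (1951299 - 108*231)) = √(-217627873763/117212 + (1951299 - 24948)) = √(-217627873763/117212 + 1926351) = √(8163579649/117212) = √239217374454647/58606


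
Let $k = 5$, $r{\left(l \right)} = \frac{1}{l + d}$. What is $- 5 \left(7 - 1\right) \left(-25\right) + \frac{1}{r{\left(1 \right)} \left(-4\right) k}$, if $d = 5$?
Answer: $\frac{7497}{10} \approx 749.7$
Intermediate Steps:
$r{\left(l \right)} = \frac{1}{5 + l}$ ($r{\left(l \right)} = \frac{1}{l + 5} = \frac{1}{5 + l}$)
$- 5 \left(7 - 1\right) \left(-25\right) + \frac{1}{r{\left(1 \right)} \left(-4\right) k} = - 5 \left(7 - 1\right) \left(-25\right) + \frac{1}{\frac{1}{5 + 1} \left(-4\right) 5} = \left(-5\right) 6 \left(-25\right) + \frac{1}{\frac{1}{6} \left(-4\right) 5} = \left(-30\right) \left(-25\right) + \frac{1}{\frac{1}{6} \left(-4\right) 5} = 750 + \frac{1}{\left(- \frac{2}{3}\right) 5} = 750 + \frac{1}{- \frac{10}{3}} = 750 - \frac{3}{10} = \frac{7497}{10}$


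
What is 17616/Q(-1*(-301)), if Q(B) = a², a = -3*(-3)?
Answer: 5872/27 ≈ 217.48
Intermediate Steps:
a = 9
Q(B) = 81 (Q(B) = 9² = 81)
17616/Q(-1*(-301)) = 17616/81 = 17616*(1/81) = 5872/27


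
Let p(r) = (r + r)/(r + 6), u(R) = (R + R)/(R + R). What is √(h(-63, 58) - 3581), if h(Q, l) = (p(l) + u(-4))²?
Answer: I*√914711/16 ≈ 59.775*I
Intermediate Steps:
u(R) = 1 (u(R) = (2*R)/((2*R)) = (2*R)*(1/(2*R)) = 1)
p(r) = 2*r/(6 + r) (p(r) = (2*r)/(6 + r) = 2*r/(6 + r))
h(Q, l) = (1 + 2*l/(6 + l))² (h(Q, l) = (2*l/(6 + l) + 1)² = (1 + 2*l/(6 + l))²)
√(h(-63, 58) - 3581) = √(9*(2 + 58)²/(6 + 58)² - 3581) = √(9*60²/64² - 3581) = √(9*3600*(1/4096) - 3581) = √(2025/256 - 3581) = √(-914711/256) = I*√914711/16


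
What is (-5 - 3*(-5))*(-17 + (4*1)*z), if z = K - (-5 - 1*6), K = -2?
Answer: 190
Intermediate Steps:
z = 9 (z = -2 - (-5 - 1*6) = -2 - (-5 - 6) = -2 - 1*(-11) = -2 + 11 = 9)
(-5 - 3*(-5))*(-17 + (4*1)*z) = (-5 - 3*(-5))*(-17 + (4*1)*9) = (-5 + 15)*(-17 + 4*9) = 10*(-17 + 36) = 10*19 = 190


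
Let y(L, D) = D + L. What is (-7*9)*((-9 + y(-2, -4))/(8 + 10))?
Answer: 105/2 ≈ 52.500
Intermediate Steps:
(-7*9)*((-9 + y(-2, -4))/(8 + 10)) = (-7*9)*((-9 + (-4 - 2))/(8 + 10)) = -63*(-9 - 6)/18 = -(-945)/18 = -63*(-⅚) = 105/2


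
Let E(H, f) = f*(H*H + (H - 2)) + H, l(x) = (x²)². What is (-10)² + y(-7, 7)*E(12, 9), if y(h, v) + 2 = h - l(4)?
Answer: -370370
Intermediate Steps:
l(x) = x⁴
y(h, v) = -258 + h (y(h, v) = -2 + (h - 1*4⁴) = -2 + (h - 1*256) = -2 + (h - 256) = -2 + (-256 + h) = -258 + h)
E(H, f) = H + f*(-2 + H + H²) (E(H, f) = f*(H² + (-2 + H)) + H = f*(-2 + H + H²) + H = H + f*(-2 + H + H²))
(-10)² + y(-7, 7)*E(12, 9) = (-10)² + (-258 - 7)*(12 - 2*9 + 12*9 + 9*12²) = 100 - 265*(12 - 18 + 108 + 9*144) = 100 - 265*(12 - 18 + 108 + 1296) = 100 - 265*1398 = 100 - 370470 = -370370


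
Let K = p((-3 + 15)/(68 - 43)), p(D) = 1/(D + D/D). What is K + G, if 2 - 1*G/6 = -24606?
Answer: 5463001/37 ≈ 1.4765e+5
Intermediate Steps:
G = 147648 (G = 12 - 6*(-24606) = 12 + 147636 = 147648)
p(D) = 1/(1 + D) (p(D) = 1/(D + 1) = 1/(1 + D))
K = 25/37 (K = 1/(1 + (-3 + 15)/(68 - 43)) = 1/(1 + 12/25) = 1/(37/25) = 25/37 ≈ 0.67568)
K + G = 25/37 + 147648 = 5463001/37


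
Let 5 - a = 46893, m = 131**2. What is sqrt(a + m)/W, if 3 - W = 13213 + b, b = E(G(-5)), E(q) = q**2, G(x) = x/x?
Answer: -9*I*sqrt(367)/13211 ≈ -0.013051*I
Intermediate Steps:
m = 17161
a = -46888 (a = 5 - 1*46893 = 5 - 46893 = -46888)
G(x) = 1
b = 1 (b = 1**2 = 1)
W = -13211 (W = 3 - (13213 + 1) = 3 - 1*13214 = 3 - 13214 = -13211)
sqrt(a + m)/W = sqrt(-46888 + 17161)/(-13211) = sqrt(-29727)*(-1/13211) = (9*I*sqrt(367))*(-1/13211) = -9*I*sqrt(367)/13211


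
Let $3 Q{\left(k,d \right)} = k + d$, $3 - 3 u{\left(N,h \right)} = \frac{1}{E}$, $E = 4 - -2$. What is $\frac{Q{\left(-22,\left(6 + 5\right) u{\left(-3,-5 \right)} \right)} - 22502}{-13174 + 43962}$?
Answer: $- \frac{1215317}{1662552} \approx -0.731$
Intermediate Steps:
$E = 6$ ($E = 4 + 2 = 6$)
$u{\left(N,h \right)} = \frac{17}{18}$ ($u{\left(N,h \right)} = 1 - \frac{1}{3 \cdot 6} = 1 - \frac{1}{18} = \frac{17}{18}$)
$Q{\left(k,d \right)} = \frac{d}{3} + \frac{k}{3}$ ($Q{\left(k,d \right)} = \frac{k + d}{3} = \frac{d + k}{3} = \frac{d}{3} + \frac{k}{3}$)
$\frac{Q{\left(-22,\left(6 + 5\right) u{\left(-3,-5 \right)} \right)} - 22502}{-13174 + 43962} = \frac{\left(\frac{\left(6 + 5\right) \frac{17}{18}}{3} + \frac{1}{3} \left(-22\right)\right) - 22502}{-13174 + 43962} = \frac{\left(\frac{11 \cdot \frac{17}{18}}{3} - \frac{22}{3}\right) - 22502}{30788} = \left(\left(\frac{1}{3} \cdot \frac{187}{18} - \frac{22}{3}\right) - 22502\right) \frac{1}{30788} = \left(\left(\frac{187}{54} - \frac{22}{3}\right) - 22502\right) \frac{1}{30788} = \left(- \frac{209}{54} - 22502\right) \frac{1}{30788} = \left(- \frac{1215317}{54}\right) \frac{1}{30788} = - \frac{1215317}{1662552}$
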